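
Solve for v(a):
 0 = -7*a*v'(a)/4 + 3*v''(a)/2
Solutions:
 v(a) = C1 + C2*erfi(sqrt(21)*a/6)


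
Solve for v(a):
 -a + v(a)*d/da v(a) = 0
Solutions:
 v(a) = -sqrt(C1 + a^2)
 v(a) = sqrt(C1 + a^2)


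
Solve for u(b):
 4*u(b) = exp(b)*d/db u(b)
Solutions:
 u(b) = C1*exp(-4*exp(-b))


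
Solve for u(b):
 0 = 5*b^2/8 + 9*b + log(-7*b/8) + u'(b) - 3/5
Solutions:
 u(b) = C1 - 5*b^3/24 - 9*b^2/2 - b*log(-b) + b*(-log(7) + 8/5 + 3*log(2))


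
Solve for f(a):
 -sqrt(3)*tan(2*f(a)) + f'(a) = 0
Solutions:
 f(a) = -asin(C1*exp(2*sqrt(3)*a))/2 + pi/2
 f(a) = asin(C1*exp(2*sqrt(3)*a))/2


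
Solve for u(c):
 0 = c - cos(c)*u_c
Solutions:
 u(c) = C1 + Integral(c/cos(c), c)


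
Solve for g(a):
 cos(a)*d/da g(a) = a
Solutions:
 g(a) = C1 + Integral(a/cos(a), a)


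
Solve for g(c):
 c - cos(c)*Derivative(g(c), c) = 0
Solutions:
 g(c) = C1 + Integral(c/cos(c), c)


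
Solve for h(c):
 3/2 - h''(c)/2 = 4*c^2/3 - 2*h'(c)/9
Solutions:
 h(c) = C1 + C2*exp(4*c/9) + 2*c^3 + 27*c^2/2 + 54*c


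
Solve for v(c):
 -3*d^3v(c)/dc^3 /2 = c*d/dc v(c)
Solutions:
 v(c) = C1 + Integral(C2*airyai(-2^(1/3)*3^(2/3)*c/3) + C3*airybi(-2^(1/3)*3^(2/3)*c/3), c)


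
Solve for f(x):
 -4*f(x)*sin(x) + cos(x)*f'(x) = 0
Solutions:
 f(x) = C1/cos(x)^4


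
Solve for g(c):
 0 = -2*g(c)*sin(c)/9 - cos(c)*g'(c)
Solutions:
 g(c) = C1*cos(c)^(2/9)


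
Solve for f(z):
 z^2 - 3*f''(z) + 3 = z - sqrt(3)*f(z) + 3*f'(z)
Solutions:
 f(z) = C1*exp(z*(-3 + sqrt(3)*sqrt(3 + 4*sqrt(3)))/6) + C2*exp(-z*(3 + sqrt(3)*sqrt(3 + 4*sqrt(3)))/6) - sqrt(3)*z^2/3 - 2*z + sqrt(3)*z/3 - 3*sqrt(3) - 1


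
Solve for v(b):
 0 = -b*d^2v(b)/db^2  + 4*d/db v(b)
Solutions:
 v(b) = C1 + C2*b^5


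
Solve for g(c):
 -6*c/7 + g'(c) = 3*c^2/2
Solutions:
 g(c) = C1 + c^3/2 + 3*c^2/7


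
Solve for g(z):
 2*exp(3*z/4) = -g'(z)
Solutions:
 g(z) = C1 - 8*exp(3*z/4)/3


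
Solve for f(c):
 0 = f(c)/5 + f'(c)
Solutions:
 f(c) = C1*exp(-c/5)


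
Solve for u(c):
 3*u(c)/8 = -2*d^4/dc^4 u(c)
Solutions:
 u(c) = (C1*sin(sqrt(2)*3^(1/4)*c/4) + C2*cos(sqrt(2)*3^(1/4)*c/4))*exp(-sqrt(2)*3^(1/4)*c/4) + (C3*sin(sqrt(2)*3^(1/4)*c/4) + C4*cos(sqrt(2)*3^(1/4)*c/4))*exp(sqrt(2)*3^(1/4)*c/4)


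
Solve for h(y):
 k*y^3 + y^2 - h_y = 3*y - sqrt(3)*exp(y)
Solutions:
 h(y) = C1 + k*y^4/4 + y^3/3 - 3*y^2/2 + sqrt(3)*exp(y)


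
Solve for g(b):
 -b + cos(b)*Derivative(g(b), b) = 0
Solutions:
 g(b) = C1 + Integral(b/cos(b), b)


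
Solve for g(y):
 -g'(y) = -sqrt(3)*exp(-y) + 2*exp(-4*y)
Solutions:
 g(y) = C1 - sqrt(3)*exp(-y) + exp(-4*y)/2


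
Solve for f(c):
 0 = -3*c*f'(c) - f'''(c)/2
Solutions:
 f(c) = C1 + Integral(C2*airyai(-6^(1/3)*c) + C3*airybi(-6^(1/3)*c), c)


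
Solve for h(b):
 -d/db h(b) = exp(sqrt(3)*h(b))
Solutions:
 h(b) = sqrt(3)*(2*log(1/(C1 + b)) - log(3))/6


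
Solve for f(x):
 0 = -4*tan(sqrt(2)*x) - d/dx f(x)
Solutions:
 f(x) = C1 + 2*sqrt(2)*log(cos(sqrt(2)*x))


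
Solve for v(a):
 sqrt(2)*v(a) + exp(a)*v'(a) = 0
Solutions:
 v(a) = C1*exp(sqrt(2)*exp(-a))


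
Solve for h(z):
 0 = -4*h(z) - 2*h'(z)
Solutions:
 h(z) = C1*exp(-2*z)


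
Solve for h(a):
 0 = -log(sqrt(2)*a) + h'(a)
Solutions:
 h(a) = C1 + a*log(a) - a + a*log(2)/2


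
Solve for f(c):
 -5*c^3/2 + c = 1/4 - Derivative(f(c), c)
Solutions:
 f(c) = C1 + 5*c^4/8 - c^2/2 + c/4


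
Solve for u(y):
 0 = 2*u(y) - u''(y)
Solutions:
 u(y) = C1*exp(-sqrt(2)*y) + C2*exp(sqrt(2)*y)


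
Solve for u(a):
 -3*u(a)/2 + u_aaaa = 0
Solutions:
 u(a) = C1*exp(-2^(3/4)*3^(1/4)*a/2) + C2*exp(2^(3/4)*3^(1/4)*a/2) + C3*sin(2^(3/4)*3^(1/4)*a/2) + C4*cos(2^(3/4)*3^(1/4)*a/2)


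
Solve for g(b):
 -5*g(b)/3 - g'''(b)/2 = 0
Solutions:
 g(b) = C3*exp(-10^(1/3)*3^(2/3)*b/3) + (C1*sin(10^(1/3)*3^(1/6)*b/2) + C2*cos(10^(1/3)*3^(1/6)*b/2))*exp(10^(1/3)*3^(2/3)*b/6)


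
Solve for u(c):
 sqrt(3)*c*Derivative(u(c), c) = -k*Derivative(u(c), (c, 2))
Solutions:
 u(c) = C1 + C2*sqrt(k)*erf(sqrt(2)*3^(1/4)*c*sqrt(1/k)/2)


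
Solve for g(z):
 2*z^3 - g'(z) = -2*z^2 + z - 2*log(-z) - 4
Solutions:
 g(z) = C1 + z^4/2 + 2*z^3/3 - z^2/2 + 2*z*log(-z) + 2*z


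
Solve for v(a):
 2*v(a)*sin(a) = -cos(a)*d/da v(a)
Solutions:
 v(a) = C1*cos(a)^2


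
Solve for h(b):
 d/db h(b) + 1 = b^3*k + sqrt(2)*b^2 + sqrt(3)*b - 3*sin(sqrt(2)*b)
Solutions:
 h(b) = C1 + b^4*k/4 + sqrt(2)*b^3/3 + sqrt(3)*b^2/2 - b + 3*sqrt(2)*cos(sqrt(2)*b)/2


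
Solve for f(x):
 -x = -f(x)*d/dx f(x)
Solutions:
 f(x) = -sqrt(C1 + x^2)
 f(x) = sqrt(C1 + x^2)


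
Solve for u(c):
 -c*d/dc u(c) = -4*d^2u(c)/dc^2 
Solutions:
 u(c) = C1 + C2*erfi(sqrt(2)*c/4)


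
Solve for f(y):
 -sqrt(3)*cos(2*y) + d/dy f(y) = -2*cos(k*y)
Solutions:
 f(y) = C1 + sqrt(3)*sin(2*y)/2 - 2*sin(k*y)/k


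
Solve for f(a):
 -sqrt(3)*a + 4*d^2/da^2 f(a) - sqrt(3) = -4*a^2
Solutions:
 f(a) = C1 + C2*a - a^4/12 + sqrt(3)*a^3/24 + sqrt(3)*a^2/8


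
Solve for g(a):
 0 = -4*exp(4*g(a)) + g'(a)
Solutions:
 g(a) = log(-(-1/(C1 + 16*a))^(1/4))
 g(a) = log(-1/(C1 + 16*a))/4
 g(a) = log(-I*(-1/(C1 + 16*a))^(1/4))
 g(a) = log(I*(-1/(C1 + 16*a))^(1/4))


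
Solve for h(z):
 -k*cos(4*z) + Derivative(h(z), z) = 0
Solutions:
 h(z) = C1 + k*sin(4*z)/4


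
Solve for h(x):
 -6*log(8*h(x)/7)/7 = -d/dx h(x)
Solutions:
 -7*Integral(1/(log(_y) - log(7) + 3*log(2)), (_y, h(x)))/6 = C1 - x


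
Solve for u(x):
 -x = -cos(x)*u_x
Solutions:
 u(x) = C1 + Integral(x/cos(x), x)


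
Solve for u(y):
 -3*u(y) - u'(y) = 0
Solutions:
 u(y) = C1*exp(-3*y)


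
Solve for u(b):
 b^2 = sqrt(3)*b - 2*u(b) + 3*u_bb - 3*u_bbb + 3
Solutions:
 u(b) = C1*exp(b*((3*sqrt(7) + 8)^(-1/3) + 2 + (3*sqrt(7) + 8)^(1/3))/6)*sin(sqrt(3)*b*(-(3*sqrt(7) + 8)^(1/3) + (3*sqrt(7) + 8)^(-1/3))/6) + C2*exp(b*((3*sqrt(7) + 8)^(-1/3) + 2 + (3*sqrt(7) + 8)^(1/3))/6)*cos(sqrt(3)*b*(-(3*sqrt(7) + 8)^(1/3) + (3*sqrt(7) + 8)^(-1/3))/6) + C3*exp(b*(-(3*sqrt(7) + 8)^(1/3) - 1/(3*sqrt(7) + 8)^(1/3) + 1)/3) - b^2/2 + sqrt(3)*b/2


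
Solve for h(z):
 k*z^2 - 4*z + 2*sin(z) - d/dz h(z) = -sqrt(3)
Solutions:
 h(z) = C1 + k*z^3/3 - 2*z^2 + sqrt(3)*z - 2*cos(z)


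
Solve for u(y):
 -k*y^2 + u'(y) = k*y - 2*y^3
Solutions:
 u(y) = C1 + k*y^3/3 + k*y^2/2 - y^4/2


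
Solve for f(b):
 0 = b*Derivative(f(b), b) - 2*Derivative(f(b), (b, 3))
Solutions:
 f(b) = C1 + Integral(C2*airyai(2^(2/3)*b/2) + C3*airybi(2^(2/3)*b/2), b)


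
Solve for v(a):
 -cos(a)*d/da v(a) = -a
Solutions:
 v(a) = C1 + Integral(a/cos(a), a)


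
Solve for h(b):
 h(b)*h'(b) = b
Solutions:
 h(b) = -sqrt(C1 + b^2)
 h(b) = sqrt(C1 + b^2)


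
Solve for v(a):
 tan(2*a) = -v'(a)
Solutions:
 v(a) = C1 + log(cos(2*a))/2


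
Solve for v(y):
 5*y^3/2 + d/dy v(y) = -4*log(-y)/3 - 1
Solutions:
 v(y) = C1 - 5*y^4/8 - 4*y*log(-y)/3 + y/3


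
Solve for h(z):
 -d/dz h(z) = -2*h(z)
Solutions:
 h(z) = C1*exp(2*z)


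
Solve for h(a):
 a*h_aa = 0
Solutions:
 h(a) = C1 + C2*a


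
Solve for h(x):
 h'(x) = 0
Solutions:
 h(x) = C1


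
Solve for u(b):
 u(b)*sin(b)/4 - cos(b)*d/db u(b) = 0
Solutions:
 u(b) = C1/cos(b)^(1/4)


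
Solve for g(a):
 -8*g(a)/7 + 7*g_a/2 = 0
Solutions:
 g(a) = C1*exp(16*a/49)


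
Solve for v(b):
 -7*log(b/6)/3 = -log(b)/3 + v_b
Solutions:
 v(b) = C1 - 2*b*log(b) + 2*b + 7*b*log(6)/3


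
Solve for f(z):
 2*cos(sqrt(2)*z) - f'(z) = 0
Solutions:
 f(z) = C1 + sqrt(2)*sin(sqrt(2)*z)


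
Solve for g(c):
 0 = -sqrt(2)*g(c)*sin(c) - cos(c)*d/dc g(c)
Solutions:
 g(c) = C1*cos(c)^(sqrt(2))


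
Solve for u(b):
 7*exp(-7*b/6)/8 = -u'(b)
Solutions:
 u(b) = C1 + 3*exp(-7*b/6)/4


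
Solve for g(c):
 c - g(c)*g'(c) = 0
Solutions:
 g(c) = -sqrt(C1 + c^2)
 g(c) = sqrt(C1 + c^2)


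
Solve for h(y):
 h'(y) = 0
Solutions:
 h(y) = C1


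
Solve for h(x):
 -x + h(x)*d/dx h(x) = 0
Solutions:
 h(x) = -sqrt(C1 + x^2)
 h(x) = sqrt(C1 + x^2)


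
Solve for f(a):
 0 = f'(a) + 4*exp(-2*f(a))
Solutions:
 f(a) = log(-sqrt(C1 - 8*a))
 f(a) = log(C1 - 8*a)/2


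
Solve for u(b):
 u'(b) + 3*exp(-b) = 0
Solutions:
 u(b) = C1 + 3*exp(-b)


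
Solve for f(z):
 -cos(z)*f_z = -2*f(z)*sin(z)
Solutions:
 f(z) = C1/cos(z)^2


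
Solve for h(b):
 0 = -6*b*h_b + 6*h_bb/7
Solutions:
 h(b) = C1 + C2*erfi(sqrt(14)*b/2)


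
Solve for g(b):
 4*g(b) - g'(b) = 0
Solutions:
 g(b) = C1*exp(4*b)


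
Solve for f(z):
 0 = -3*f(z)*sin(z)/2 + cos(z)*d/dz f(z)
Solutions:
 f(z) = C1/cos(z)^(3/2)


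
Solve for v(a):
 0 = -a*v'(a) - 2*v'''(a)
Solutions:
 v(a) = C1 + Integral(C2*airyai(-2^(2/3)*a/2) + C3*airybi(-2^(2/3)*a/2), a)


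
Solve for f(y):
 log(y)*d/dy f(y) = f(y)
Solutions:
 f(y) = C1*exp(li(y))


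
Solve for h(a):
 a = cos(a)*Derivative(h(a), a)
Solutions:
 h(a) = C1 + Integral(a/cos(a), a)


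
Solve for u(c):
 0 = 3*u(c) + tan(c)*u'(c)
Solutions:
 u(c) = C1/sin(c)^3


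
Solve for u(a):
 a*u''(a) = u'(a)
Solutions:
 u(a) = C1 + C2*a^2


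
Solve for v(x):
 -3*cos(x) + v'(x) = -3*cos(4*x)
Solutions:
 v(x) = C1 + 3*sin(x) - 3*sin(4*x)/4


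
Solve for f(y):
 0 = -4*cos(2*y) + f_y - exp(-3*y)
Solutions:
 f(y) = C1 + 2*sin(2*y) - exp(-3*y)/3


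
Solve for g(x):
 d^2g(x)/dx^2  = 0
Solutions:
 g(x) = C1 + C2*x


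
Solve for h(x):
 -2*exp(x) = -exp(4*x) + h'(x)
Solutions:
 h(x) = C1 + exp(4*x)/4 - 2*exp(x)


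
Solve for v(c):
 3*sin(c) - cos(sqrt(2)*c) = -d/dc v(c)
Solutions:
 v(c) = C1 + sqrt(2)*sin(sqrt(2)*c)/2 + 3*cos(c)


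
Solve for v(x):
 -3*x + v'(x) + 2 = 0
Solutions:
 v(x) = C1 + 3*x^2/2 - 2*x


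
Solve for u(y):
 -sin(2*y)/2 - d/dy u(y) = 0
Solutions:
 u(y) = C1 + cos(2*y)/4


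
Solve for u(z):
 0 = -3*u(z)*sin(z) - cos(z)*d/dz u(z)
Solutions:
 u(z) = C1*cos(z)^3


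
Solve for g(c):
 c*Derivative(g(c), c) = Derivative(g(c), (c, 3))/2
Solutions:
 g(c) = C1 + Integral(C2*airyai(2^(1/3)*c) + C3*airybi(2^(1/3)*c), c)


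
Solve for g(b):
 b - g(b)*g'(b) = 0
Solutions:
 g(b) = -sqrt(C1 + b^2)
 g(b) = sqrt(C1 + b^2)


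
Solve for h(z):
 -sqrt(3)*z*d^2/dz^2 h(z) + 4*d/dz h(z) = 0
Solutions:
 h(z) = C1 + C2*z^(1 + 4*sqrt(3)/3)


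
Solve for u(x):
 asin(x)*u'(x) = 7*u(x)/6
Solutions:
 u(x) = C1*exp(7*Integral(1/asin(x), x)/6)


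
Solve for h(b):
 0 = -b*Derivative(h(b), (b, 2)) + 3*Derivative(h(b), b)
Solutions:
 h(b) = C1 + C2*b^4


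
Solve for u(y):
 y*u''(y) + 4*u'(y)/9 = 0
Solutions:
 u(y) = C1 + C2*y^(5/9)


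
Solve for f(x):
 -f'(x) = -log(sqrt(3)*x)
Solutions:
 f(x) = C1 + x*log(x) - x + x*log(3)/2


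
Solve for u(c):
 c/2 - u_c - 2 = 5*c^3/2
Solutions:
 u(c) = C1 - 5*c^4/8 + c^2/4 - 2*c


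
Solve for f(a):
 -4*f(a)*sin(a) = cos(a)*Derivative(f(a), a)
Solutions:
 f(a) = C1*cos(a)^4


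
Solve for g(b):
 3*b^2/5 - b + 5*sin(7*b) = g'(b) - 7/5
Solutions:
 g(b) = C1 + b^3/5 - b^2/2 + 7*b/5 - 5*cos(7*b)/7


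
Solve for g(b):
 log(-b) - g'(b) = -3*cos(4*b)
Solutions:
 g(b) = C1 + b*log(-b) - b + 3*sin(4*b)/4


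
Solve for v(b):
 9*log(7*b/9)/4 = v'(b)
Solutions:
 v(b) = C1 + 9*b*log(b)/4 - 9*b*log(3)/2 - 9*b/4 + 9*b*log(7)/4


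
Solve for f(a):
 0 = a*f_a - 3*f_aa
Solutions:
 f(a) = C1 + C2*erfi(sqrt(6)*a/6)


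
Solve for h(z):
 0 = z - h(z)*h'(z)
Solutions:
 h(z) = -sqrt(C1 + z^2)
 h(z) = sqrt(C1 + z^2)


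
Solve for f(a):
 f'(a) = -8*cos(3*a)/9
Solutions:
 f(a) = C1 - 8*sin(3*a)/27


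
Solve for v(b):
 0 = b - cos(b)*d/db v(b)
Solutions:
 v(b) = C1 + Integral(b/cos(b), b)


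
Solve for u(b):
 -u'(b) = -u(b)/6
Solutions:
 u(b) = C1*exp(b/6)


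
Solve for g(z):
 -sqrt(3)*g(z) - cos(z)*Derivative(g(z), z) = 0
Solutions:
 g(z) = C1*(sin(z) - 1)^(sqrt(3)/2)/(sin(z) + 1)^(sqrt(3)/2)


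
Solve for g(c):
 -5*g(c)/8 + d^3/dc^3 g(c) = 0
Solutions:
 g(c) = C3*exp(5^(1/3)*c/2) + (C1*sin(sqrt(3)*5^(1/3)*c/4) + C2*cos(sqrt(3)*5^(1/3)*c/4))*exp(-5^(1/3)*c/4)


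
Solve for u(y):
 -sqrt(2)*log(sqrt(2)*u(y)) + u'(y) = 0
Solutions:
 -sqrt(2)*Integral(1/(2*log(_y) + log(2)), (_y, u(y))) = C1 - y


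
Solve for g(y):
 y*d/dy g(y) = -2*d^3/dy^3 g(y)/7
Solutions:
 g(y) = C1 + Integral(C2*airyai(-2^(2/3)*7^(1/3)*y/2) + C3*airybi(-2^(2/3)*7^(1/3)*y/2), y)


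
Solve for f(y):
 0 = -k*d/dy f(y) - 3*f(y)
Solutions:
 f(y) = C1*exp(-3*y/k)


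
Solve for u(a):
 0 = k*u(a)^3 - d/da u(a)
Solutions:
 u(a) = -sqrt(2)*sqrt(-1/(C1 + a*k))/2
 u(a) = sqrt(2)*sqrt(-1/(C1 + a*k))/2


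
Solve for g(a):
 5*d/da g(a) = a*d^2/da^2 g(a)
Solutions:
 g(a) = C1 + C2*a^6


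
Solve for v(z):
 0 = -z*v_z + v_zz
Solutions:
 v(z) = C1 + C2*erfi(sqrt(2)*z/2)


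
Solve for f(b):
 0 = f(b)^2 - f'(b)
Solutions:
 f(b) = -1/(C1 + b)


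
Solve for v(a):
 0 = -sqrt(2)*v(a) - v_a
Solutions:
 v(a) = C1*exp(-sqrt(2)*a)


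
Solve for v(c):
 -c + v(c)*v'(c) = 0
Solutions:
 v(c) = -sqrt(C1 + c^2)
 v(c) = sqrt(C1 + c^2)


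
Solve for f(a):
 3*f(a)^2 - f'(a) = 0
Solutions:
 f(a) = -1/(C1 + 3*a)


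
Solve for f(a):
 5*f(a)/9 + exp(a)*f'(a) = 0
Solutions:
 f(a) = C1*exp(5*exp(-a)/9)


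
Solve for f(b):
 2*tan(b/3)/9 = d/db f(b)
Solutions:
 f(b) = C1 - 2*log(cos(b/3))/3


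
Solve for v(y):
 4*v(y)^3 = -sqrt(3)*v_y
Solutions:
 v(y) = -sqrt(6)*sqrt(-1/(C1 - 4*sqrt(3)*y))/2
 v(y) = sqrt(6)*sqrt(-1/(C1 - 4*sqrt(3)*y))/2


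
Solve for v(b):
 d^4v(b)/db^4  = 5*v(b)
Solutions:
 v(b) = C1*exp(-5^(1/4)*b) + C2*exp(5^(1/4)*b) + C3*sin(5^(1/4)*b) + C4*cos(5^(1/4)*b)


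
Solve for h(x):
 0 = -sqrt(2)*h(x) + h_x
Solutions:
 h(x) = C1*exp(sqrt(2)*x)


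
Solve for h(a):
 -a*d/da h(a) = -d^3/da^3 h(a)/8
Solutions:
 h(a) = C1 + Integral(C2*airyai(2*a) + C3*airybi(2*a), a)


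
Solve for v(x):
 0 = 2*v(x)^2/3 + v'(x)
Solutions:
 v(x) = 3/(C1 + 2*x)


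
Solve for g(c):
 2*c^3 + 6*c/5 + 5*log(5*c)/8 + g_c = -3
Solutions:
 g(c) = C1 - c^4/2 - 3*c^2/5 - 5*c*log(c)/8 - 19*c/8 - 5*c*log(5)/8


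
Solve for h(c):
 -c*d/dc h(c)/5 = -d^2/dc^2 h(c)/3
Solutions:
 h(c) = C1 + C2*erfi(sqrt(30)*c/10)


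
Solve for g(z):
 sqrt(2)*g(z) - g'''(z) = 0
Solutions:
 g(z) = C3*exp(2^(1/6)*z) + (C1*sin(2^(1/6)*sqrt(3)*z/2) + C2*cos(2^(1/6)*sqrt(3)*z/2))*exp(-2^(1/6)*z/2)


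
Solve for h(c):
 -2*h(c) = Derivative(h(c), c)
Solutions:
 h(c) = C1*exp(-2*c)


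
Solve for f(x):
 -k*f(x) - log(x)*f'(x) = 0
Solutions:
 f(x) = C1*exp(-k*li(x))


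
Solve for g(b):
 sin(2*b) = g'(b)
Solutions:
 g(b) = C1 - cos(2*b)/2


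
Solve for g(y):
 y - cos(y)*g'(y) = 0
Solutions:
 g(y) = C1 + Integral(y/cos(y), y)


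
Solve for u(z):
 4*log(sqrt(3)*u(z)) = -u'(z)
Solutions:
 Integral(1/(2*log(_y) + log(3)), (_y, u(z)))/2 = C1 - z


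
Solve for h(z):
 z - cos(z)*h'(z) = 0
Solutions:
 h(z) = C1 + Integral(z/cos(z), z)


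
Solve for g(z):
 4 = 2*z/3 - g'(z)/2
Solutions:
 g(z) = C1 + 2*z^2/3 - 8*z


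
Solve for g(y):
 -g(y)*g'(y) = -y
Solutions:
 g(y) = -sqrt(C1 + y^2)
 g(y) = sqrt(C1 + y^2)


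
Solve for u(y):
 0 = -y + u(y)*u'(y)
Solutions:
 u(y) = -sqrt(C1 + y^2)
 u(y) = sqrt(C1 + y^2)


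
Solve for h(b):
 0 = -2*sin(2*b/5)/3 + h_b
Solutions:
 h(b) = C1 - 5*cos(2*b/5)/3


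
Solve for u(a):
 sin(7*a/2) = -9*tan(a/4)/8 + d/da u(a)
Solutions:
 u(a) = C1 - 9*log(cos(a/4))/2 - 2*cos(7*a/2)/7


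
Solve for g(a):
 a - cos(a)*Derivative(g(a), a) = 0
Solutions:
 g(a) = C1 + Integral(a/cos(a), a)


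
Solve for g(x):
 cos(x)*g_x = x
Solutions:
 g(x) = C1 + Integral(x/cos(x), x)


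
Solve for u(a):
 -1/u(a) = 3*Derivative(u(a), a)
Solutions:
 u(a) = -sqrt(C1 - 6*a)/3
 u(a) = sqrt(C1 - 6*a)/3


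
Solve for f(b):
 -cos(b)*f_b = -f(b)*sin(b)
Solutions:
 f(b) = C1/cos(b)


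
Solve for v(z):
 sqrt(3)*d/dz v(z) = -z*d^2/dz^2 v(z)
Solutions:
 v(z) = C1 + C2*z^(1 - sqrt(3))


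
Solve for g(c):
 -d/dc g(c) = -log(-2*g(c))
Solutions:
 -Integral(1/(log(-_y) + log(2)), (_y, g(c))) = C1 - c


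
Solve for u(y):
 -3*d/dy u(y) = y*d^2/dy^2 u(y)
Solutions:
 u(y) = C1 + C2/y^2


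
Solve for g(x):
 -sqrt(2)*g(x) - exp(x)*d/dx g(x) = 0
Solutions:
 g(x) = C1*exp(sqrt(2)*exp(-x))


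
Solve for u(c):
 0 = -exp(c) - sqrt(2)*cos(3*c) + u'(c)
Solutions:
 u(c) = C1 + exp(c) + sqrt(2)*sin(3*c)/3


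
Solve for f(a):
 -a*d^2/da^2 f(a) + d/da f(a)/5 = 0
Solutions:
 f(a) = C1 + C2*a^(6/5)


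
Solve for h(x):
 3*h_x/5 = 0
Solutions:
 h(x) = C1


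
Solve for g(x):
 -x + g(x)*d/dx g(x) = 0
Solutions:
 g(x) = -sqrt(C1 + x^2)
 g(x) = sqrt(C1 + x^2)


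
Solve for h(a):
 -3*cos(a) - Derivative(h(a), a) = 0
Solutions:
 h(a) = C1 - 3*sin(a)


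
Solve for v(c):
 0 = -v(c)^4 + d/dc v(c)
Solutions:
 v(c) = (-1/(C1 + 3*c))^(1/3)
 v(c) = (-1/(C1 + c))^(1/3)*(-3^(2/3) - 3*3^(1/6)*I)/6
 v(c) = (-1/(C1 + c))^(1/3)*(-3^(2/3) + 3*3^(1/6)*I)/6


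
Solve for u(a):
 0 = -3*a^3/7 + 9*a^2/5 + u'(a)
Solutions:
 u(a) = C1 + 3*a^4/28 - 3*a^3/5


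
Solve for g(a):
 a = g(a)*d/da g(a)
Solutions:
 g(a) = -sqrt(C1 + a^2)
 g(a) = sqrt(C1 + a^2)


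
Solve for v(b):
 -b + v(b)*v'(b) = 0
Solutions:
 v(b) = -sqrt(C1 + b^2)
 v(b) = sqrt(C1 + b^2)


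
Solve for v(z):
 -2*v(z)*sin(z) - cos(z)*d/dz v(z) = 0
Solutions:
 v(z) = C1*cos(z)^2


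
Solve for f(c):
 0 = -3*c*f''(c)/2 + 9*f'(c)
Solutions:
 f(c) = C1 + C2*c^7


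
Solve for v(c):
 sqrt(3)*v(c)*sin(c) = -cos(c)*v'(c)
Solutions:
 v(c) = C1*cos(c)^(sqrt(3))


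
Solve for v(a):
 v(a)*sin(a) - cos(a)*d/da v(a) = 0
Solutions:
 v(a) = C1/cos(a)


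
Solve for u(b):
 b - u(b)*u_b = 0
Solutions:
 u(b) = -sqrt(C1 + b^2)
 u(b) = sqrt(C1 + b^2)


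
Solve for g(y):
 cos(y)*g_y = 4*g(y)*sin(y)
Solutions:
 g(y) = C1/cos(y)^4


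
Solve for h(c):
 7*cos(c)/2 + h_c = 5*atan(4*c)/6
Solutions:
 h(c) = C1 + 5*c*atan(4*c)/6 - 5*log(16*c^2 + 1)/48 - 7*sin(c)/2


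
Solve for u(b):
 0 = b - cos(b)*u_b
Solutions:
 u(b) = C1 + Integral(b/cos(b), b)


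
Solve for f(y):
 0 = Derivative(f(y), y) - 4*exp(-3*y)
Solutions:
 f(y) = C1 - 4*exp(-3*y)/3


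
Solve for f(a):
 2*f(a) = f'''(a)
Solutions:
 f(a) = C3*exp(2^(1/3)*a) + (C1*sin(2^(1/3)*sqrt(3)*a/2) + C2*cos(2^(1/3)*sqrt(3)*a/2))*exp(-2^(1/3)*a/2)


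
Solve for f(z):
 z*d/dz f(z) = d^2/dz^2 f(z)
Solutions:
 f(z) = C1 + C2*erfi(sqrt(2)*z/2)


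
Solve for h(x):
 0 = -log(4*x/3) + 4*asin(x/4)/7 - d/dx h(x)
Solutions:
 h(x) = C1 - x*log(x) + 4*x*asin(x/4)/7 - 2*x*log(2) + x + x*log(3) + 4*sqrt(16 - x^2)/7


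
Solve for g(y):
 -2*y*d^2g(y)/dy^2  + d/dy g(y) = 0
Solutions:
 g(y) = C1 + C2*y^(3/2)


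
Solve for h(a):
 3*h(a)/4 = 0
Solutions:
 h(a) = 0


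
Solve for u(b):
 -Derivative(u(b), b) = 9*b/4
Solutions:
 u(b) = C1 - 9*b^2/8


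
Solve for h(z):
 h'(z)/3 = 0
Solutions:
 h(z) = C1


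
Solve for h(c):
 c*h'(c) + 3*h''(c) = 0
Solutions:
 h(c) = C1 + C2*erf(sqrt(6)*c/6)


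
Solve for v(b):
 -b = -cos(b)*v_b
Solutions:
 v(b) = C1 + Integral(b/cos(b), b)


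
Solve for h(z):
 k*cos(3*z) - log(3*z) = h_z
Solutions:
 h(z) = C1 + k*sin(3*z)/3 - z*log(z) - z*log(3) + z


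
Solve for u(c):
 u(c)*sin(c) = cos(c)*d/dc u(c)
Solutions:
 u(c) = C1/cos(c)


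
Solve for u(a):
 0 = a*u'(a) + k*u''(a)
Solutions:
 u(a) = C1 + C2*sqrt(k)*erf(sqrt(2)*a*sqrt(1/k)/2)


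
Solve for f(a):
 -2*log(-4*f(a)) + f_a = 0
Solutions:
 -Integral(1/(log(-_y) + 2*log(2)), (_y, f(a)))/2 = C1 - a


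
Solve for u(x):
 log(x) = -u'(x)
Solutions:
 u(x) = C1 - x*log(x) + x


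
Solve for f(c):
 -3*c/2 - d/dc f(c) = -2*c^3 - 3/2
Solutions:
 f(c) = C1 + c^4/2 - 3*c^2/4 + 3*c/2


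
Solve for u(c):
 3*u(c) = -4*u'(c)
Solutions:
 u(c) = C1*exp(-3*c/4)


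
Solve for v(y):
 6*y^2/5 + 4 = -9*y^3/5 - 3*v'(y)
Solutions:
 v(y) = C1 - 3*y^4/20 - 2*y^3/15 - 4*y/3


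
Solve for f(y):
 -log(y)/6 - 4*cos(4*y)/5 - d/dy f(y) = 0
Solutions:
 f(y) = C1 - y*log(y)/6 + y/6 - sin(4*y)/5


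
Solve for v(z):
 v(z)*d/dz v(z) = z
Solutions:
 v(z) = -sqrt(C1 + z^2)
 v(z) = sqrt(C1 + z^2)


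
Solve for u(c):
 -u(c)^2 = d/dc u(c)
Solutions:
 u(c) = 1/(C1 + c)


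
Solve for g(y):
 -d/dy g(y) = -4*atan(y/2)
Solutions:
 g(y) = C1 + 4*y*atan(y/2) - 4*log(y^2 + 4)


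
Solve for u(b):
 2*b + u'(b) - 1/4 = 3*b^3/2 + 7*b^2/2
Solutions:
 u(b) = C1 + 3*b^4/8 + 7*b^3/6 - b^2 + b/4


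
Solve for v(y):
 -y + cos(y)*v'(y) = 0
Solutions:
 v(y) = C1 + Integral(y/cos(y), y)


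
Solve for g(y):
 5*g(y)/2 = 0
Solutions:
 g(y) = 0


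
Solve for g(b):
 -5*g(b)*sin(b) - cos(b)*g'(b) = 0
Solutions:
 g(b) = C1*cos(b)^5


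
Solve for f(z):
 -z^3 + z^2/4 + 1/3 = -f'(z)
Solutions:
 f(z) = C1 + z^4/4 - z^3/12 - z/3


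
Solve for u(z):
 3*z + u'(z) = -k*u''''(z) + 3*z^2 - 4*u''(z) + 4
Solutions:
 u(z) = C1 + C2*exp(2^(1/3)*z*(6^(1/3)*(sqrt(3)*sqrt((27 + 256/k)/k^2) + 9/k)^(1/3)/12 - 2^(1/3)*3^(5/6)*I*(sqrt(3)*sqrt((27 + 256/k)/k^2) + 9/k)^(1/3)/12 + 8/(k*(-3^(1/3) + 3^(5/6)*I)*(sqrt(3)*sqrt((27 + 256/k)/k^2) + 9/k)^(1/3)))) + C3*exp(2^(1/3)*z*(6^(1/3)*(sqrt(3)*sqrt((27 + 256/k)/k^2) + 9/k)^(1/3)/12 + 2^(1/3)*3^(5/6)*I*(sqrt(3)*sqrt((27 + 256/k)/k^2) + 9/k)^(1/3)/12 - 8/(k*(3^(1/3) + 3^(5/6)*I)*(sqrt(3)*sqrt((27 + 256/k)/k^2) + 9/k)^(1/3)))) + C4*exp(6^(1/3)*z*(-2^(1/3)*(sqrt(3)*sqrt((27 + 256/k)/k^2) + 9/k)^(1/3) + 8*3^(1/3)/(k*(sqrt(3)*sqrt((27 + 256/k)/k^2) + 9/k)^(1/3)))/6) + z^3 - 27*z^2/2 + 112*z


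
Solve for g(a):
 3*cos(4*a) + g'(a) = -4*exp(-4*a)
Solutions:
 g(a) = C1 - 3*sin(4*a)/4 + exp(-4*a)


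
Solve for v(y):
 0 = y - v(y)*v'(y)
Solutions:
 v(y) = -sqrt(C1 + y^2)
 v(y) = sqrt(C1 + y^2)


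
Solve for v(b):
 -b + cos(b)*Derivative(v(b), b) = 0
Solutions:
 v(b) = C1 + Integral(b/cos(b), b)


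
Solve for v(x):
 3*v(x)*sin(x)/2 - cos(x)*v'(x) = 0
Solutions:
 v(x) = C1/cos(x)^(3/2)


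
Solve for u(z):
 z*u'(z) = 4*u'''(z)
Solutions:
 u(z) = C1 + Integral(C2*airyai(2^(1/3)*z/2) + C3*airybi(2^(1/3)*z/2), z)


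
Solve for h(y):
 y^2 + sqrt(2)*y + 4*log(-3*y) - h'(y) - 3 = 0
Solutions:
 h(y) = C1 + y^3/3 + sqrt(2)*y^2/2 + 4*y*log(-y) + y*(-7 + 4*log(3))


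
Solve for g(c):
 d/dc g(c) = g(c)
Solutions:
 g(c) = C1*exp(c)


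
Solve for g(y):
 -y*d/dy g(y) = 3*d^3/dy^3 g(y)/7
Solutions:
 g(y) = C1 + Integral(C2*airyai(-3^(2/3)*7^(1/3)*y/3) + C3*airybi(-3^(2/3)*7^(1/3)*y/3), y)


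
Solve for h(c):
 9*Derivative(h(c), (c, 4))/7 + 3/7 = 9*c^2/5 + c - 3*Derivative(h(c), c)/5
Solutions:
 h(c) = C1 + C4*exp(-15^(2/3)*7^(1/3)*c/15) + c^3 + 5*c^2/6 - 5*c/7 + (C2*sin(3^(1/6)*5^(2/3)*7^(1/3)*c/10) + C3*cos(3^(1/6)*5^(2/3)*7^(1/3)*c/10))*exp(15^(2/3)*7^(1/3)*c/30)


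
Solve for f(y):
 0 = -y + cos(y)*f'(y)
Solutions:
 f(y) = C1 + Integral(y/cos(y), y)


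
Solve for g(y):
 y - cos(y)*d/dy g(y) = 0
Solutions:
 g(y) = C1 + Integral(y/cos(y), y)


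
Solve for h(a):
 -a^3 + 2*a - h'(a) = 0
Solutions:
 h(a) = C1 - a^4/4 + a^2


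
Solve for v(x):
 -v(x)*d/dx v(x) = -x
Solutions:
 v(x) = -sqrt(C1 + x^2)
 v(x) = sqrt(C1 + x^2)


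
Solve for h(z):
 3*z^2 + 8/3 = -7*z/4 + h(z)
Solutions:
 h(z) = 3*z^2 + 7*z/4 + 8/3


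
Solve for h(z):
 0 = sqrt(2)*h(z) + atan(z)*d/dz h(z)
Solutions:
 h(z) = C1*exp(-sqrt(2)*Integral(1/atan(z), z))


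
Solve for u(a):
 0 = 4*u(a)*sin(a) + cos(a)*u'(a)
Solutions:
 u(a) = C1*cos(a)^4


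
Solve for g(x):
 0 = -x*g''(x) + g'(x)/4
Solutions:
 g(x) = C1 + C2*x^(5/4)


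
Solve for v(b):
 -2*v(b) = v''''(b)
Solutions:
 v(b) = (C1*sin(2^(3/4)*b/2) + C2*cos(2^(3/4)*b/2))*exp(-2^(3/4)*b/2) + (C3*sin(2^(3/4)*b/2) + C4*cos(2^(3/4)*b/2))*exp(2^(3/4)*b/2)


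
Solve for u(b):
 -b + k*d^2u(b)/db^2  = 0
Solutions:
 u(b) = C1 + C2*b + b^3/(6*k)


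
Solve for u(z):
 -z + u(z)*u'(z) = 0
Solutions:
 u(z) = -sqrt(C1 + z^2)
 u(z) = sqrt(C1 + z^2)


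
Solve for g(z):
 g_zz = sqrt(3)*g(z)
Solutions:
 g(z) = C1*exp(-3^(1/4)*z) + C2*exp(3^(1/4)*z)


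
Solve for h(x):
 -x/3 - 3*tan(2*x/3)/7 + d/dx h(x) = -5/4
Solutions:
 h(x) = C1 + x^2/6 - 5*x/4 - 9*log(cos(2*x/3))/14


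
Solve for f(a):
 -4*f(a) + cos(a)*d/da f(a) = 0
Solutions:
 f(a) = C1*(sin(a)^2 + 2*sin(a) + 1)/(sin(a)^2 - 2*sin(a) + 1)


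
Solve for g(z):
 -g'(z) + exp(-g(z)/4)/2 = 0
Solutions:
 g(z) = 4*log(C1 + z/8)


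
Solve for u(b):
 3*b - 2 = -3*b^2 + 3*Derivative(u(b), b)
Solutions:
 u(b) = C1 + b^3/3 + b^2/2 - 2*b/3


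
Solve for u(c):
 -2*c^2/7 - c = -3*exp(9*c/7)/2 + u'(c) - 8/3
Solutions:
 u(c) = C1 - 2*c^3/21 - c^2/2 + 8*c/3 + 7*exp(9*c/7)/6


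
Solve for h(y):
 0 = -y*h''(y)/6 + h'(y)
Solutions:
 h(y) = C1 + C2*y^7


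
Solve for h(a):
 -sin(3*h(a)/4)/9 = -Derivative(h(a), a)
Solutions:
 -a/9 + 2*log(cos(3*h(a)/4) - 1)/3 - 2*log(cos(3*h(a)/4) + 1)/3 = C1


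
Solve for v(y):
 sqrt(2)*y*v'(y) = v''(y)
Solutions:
 v(y) = C1 + C2*erfi(2^(3/4)*y/2)


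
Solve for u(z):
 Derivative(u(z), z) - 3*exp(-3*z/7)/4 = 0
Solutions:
 u(z) = C1 - 7*exp(-3*z/7)/4


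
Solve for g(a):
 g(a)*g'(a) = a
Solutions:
 g(a) = -sqrt(C1 + a^2)
 g(a) = sqrt(C1 + a^2)


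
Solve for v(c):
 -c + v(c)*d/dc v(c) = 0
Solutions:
 v(c) = -sqrt(C1 + c^2)
 v(c) = sqrt(C1 + c^2)


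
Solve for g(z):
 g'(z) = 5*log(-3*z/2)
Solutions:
 g(z) = C1 + 5*z*log(-z) + 5*z*(-1 - log(2) + log(3))


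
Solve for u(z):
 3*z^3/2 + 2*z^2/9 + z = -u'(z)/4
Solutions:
 u(z) = C1 - 3*z^4/2 - 8*z^3/27 - 2*z^2


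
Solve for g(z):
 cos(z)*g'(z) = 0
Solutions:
 g(z) = C1


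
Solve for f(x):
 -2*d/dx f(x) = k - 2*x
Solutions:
 f(x) = C1 - k*x/2 + x^2/2


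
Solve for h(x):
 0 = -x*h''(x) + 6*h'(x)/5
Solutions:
 h(x) = C1 + C2*x^(11/5)


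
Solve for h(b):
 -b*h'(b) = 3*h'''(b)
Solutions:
 h(b) = C1 + Integral(C2*airyai(-3^(2/3)*b/3) + C3*airybi(-3^(2/3)*b/3), b)


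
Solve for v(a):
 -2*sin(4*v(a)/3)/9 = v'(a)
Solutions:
 2*a/9 + 3*log(cos(4*v(a)/3) - 1)/8 - 3*log(cos(4*v(a)/3) + 1)/8 = C1


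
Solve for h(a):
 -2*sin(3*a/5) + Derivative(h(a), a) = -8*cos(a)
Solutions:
 h(a) = C1 - 8*sin(a) - 10*cos(3*a/5)/3


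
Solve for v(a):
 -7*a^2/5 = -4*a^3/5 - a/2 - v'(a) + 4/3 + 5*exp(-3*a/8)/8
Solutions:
 v(a) = C1 - a^4/5 + 7*a^3/15 - a^2/4 + 4*a/3 - 5*exp(-3*a/8)/3


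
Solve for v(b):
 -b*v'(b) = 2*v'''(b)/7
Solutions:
 v(b) = C1 + Integral(C2*airyai(-2^(2/3)*7^(1/3)*b/2) + C3*airybi(-2^(2/3)*7^(1/3)*b/2), b)


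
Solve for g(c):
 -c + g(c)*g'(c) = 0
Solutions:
 g(c) = -sqrt(C1 + c^2)
 g(c) = sqrt(C1 + c^2)


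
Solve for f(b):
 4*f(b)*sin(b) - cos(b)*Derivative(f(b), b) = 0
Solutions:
 f(b) = C1/cos(b)^4


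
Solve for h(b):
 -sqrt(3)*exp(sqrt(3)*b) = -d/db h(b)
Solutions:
 h(b) = C1 + exp(sqrt(3)*b)


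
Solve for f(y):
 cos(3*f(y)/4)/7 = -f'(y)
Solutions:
 y/7 - 2*log(sin(3*f(y)/4) - 1)/3 + 2*log(sin(3*f(y)/4) + 1)/3 = C1


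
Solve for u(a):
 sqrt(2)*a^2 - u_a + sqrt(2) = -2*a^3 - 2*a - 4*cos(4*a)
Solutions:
 u(a) = C1 + a^4/2 + sqrt(2)*a^3/3 + a^2 + sqrt(2)*a + sin(4*a)


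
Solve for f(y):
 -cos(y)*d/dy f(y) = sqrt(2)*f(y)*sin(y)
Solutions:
 f(y) = C1*cos(y)^(sqrt(2))


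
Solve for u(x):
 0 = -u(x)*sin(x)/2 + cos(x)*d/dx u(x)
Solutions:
 u(x) = C1/sqrt(cos(x))


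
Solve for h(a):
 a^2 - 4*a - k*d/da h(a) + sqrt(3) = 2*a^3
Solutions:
 h(a) = C1 - a^4/(2*k) + a^3/(3*k) - 2*a^2/k + sqrt(3)*a/k


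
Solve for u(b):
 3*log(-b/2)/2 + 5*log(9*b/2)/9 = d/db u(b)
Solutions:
 u(b) = C1 + 37*b*log(b)/18 + b*(-37 - 37*log(2) + 20*log(3) + 27*I*pi)/18


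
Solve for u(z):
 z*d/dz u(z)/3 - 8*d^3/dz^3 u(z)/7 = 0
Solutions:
 u(z) = C1 + Integral(C2*airyai(3^(2/3)*7^(1/3)*z/6) + C3*airybi(3^(2/3)*7^(1/3)*z/6), z)


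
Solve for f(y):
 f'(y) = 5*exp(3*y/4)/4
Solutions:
 f(y) = C1 + 5*exp(3*y/4)/3


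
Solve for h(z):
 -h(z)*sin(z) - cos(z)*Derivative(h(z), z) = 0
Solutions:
 h(z) = C1*cos(z)


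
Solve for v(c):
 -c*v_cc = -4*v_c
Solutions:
 v(c) = C1 + C2*c^5


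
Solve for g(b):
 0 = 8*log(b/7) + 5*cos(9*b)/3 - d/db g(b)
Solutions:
 g(b) = C1 + 8*b*log(b) - 8*b*log(7) - 8*b + 5*sin(9*b)/27


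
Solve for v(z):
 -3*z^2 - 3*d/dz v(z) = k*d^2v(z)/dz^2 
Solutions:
 v(z) = C1 + C2*exp(-3*z/k) - 2*k^2*z/9 + k*z^2/3 - z^3/3


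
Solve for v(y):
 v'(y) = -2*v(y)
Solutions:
 v(y) = C1*exp(-2*y)


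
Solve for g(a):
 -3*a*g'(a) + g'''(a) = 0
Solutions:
 g(a) = C1 + Integral(C2*airyai(3^(1/3)*a) + C3*airybi(3^(1/3)*a), a)


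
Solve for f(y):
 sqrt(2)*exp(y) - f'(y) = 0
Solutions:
 f(y) = C1 + sqrt(2)*exp(y)


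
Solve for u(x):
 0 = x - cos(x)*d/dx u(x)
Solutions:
 u(x) = C1 + Integral(x/cos(x), x)


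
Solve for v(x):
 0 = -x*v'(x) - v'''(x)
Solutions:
 v(x) = C1 + Integral(C2*airyai(-x) + C3*airybi(-x), x)


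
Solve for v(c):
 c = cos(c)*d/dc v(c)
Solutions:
 v(c) = C1 + Integral(c/cos(c), c)


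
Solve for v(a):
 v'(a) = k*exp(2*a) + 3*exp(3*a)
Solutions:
 v(a) = C1 + k*exp(2*a)/2 + exp(3*a)


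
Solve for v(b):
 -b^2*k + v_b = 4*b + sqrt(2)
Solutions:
 v(b) = C1 + b^3*k/3 + 2*b^2 + sqrt(2)*b


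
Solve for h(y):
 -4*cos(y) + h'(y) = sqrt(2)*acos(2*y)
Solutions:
 h(y) = C1 + sqrt(2)*(y*acos(2*y) - sqrt(1 - 4*y^2)/2) + 4*sin(y)


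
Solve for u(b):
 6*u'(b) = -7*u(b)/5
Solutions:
 u(b) = C1*exp(-7*b/30)


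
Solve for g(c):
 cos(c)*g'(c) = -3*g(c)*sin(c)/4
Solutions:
 g(c) = C1*cos(c)^(3/4)


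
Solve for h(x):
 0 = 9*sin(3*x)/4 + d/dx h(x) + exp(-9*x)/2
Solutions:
 h(x) = C1 + 3*cos(3*x)/4 + exp(-9*x)/18


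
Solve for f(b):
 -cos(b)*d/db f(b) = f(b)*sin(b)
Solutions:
 f(b) = C1*cos(b)


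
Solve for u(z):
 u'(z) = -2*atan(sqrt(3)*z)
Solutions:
 u(z) = C1 - 2*z*atan(sqrt(3)*z) + sqrt(3)*log(3*z^2 + 1)/3


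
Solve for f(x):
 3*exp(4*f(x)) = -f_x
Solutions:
 f(x) = log(-I*(1/(C1 + 12*x))^(1/4))
 f(x) = log(I*(1/(C1 + 12*x))^(1/4))
 f(x) = log(-(1/(C1 + 12*x))^(1/4))
 f(x) = log(1/(C1 + 12*x))/4


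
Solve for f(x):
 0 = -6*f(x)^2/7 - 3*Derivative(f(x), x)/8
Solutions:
 f(x) = 7/(C1 + 16*x)


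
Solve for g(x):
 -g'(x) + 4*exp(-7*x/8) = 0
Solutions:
 g(x) = C1 - 32*exp(-7*x/8)/7


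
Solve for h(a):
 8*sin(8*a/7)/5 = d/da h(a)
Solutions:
 h(a) = C1 - 7*cos(8*a/7)/5


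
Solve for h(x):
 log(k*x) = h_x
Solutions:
 h(x) = C1 + x*log(k*x) - x


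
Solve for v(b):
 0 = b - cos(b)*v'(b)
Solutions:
 v(b) = C1 + Integral(b/cos(b), b)


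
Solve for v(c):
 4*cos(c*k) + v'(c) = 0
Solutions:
 v(c) = C1 - 4*sin(c*k)/k


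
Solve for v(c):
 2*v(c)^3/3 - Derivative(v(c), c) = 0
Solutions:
 v(c) = -sqrt(6)*sqrt(-1/(C1 + 2*c))/2
 v(c) = sqrt(6)*sqrt(-1/(C1 + 2*c))/2


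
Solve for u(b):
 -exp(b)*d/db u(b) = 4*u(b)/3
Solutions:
 u(b) = C1*exp(4*exp(-b)/3)


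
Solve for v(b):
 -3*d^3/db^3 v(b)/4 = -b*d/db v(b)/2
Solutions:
 v(b) = C1 + Integral(C2*airyai(2^(1/3)*3^(2/3)*b/3) + C3*airybi(2^(1/3)*3^(2/3)*b/3), b)


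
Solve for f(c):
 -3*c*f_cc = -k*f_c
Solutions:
 f(c) = C1 + c^(re(k)/3 + 1)*(C2*sin(log(c)*Abs(im(k))/3) + C3*cos(log(c)*im(k)/3))


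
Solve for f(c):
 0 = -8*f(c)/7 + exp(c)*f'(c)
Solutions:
 f(c) = C1*exp(-8*exp(-c)/7)


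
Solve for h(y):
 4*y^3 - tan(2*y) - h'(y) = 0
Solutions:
 h(y) = C1 + y^4 + log(cos(2*y))/2


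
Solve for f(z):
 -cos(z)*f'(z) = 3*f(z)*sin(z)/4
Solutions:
 f(z) = C1*cos(z)^(3/4)


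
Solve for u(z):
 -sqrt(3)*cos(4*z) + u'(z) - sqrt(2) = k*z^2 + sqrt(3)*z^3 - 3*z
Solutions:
 u(z) = C1 + k*z^3/3 + sqrt(3)*z^4/4 - 3*z^2/2 + sqrt(2)*z + sqrt(3)*sin(4*z)/4


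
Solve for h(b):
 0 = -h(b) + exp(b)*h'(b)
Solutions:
 h(b) = C1*exp(-exp(-b))


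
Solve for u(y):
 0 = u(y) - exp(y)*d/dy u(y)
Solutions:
 u(y) = C1*exp(-exp(-y))


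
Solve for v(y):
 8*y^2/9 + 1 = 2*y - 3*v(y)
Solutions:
 v(y) = -8*y^2/27 + 2*y/3 - 1/3


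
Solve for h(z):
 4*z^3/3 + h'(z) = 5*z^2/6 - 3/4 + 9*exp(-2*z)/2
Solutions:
 h(z) = C1 - z^4/3 + 5*z^3/18 - 3*z/4 - 9*exp(-2*z)/4


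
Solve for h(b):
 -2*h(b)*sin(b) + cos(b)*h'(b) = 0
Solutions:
 h(b) = C1/cos(b)^2


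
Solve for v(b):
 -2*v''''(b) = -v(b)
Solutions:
 v(b) = C1*exp(-2^(3/4)*b/2) + C2*exp(2^(3/4)*b/2) + C3*sin(2^(3/4)*b/2) + C4*cos(2^(3/4)*b/2)


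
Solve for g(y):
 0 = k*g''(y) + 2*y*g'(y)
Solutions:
 g(y) = C1 + C2*sqrt(k)*erf(y*sqrt(1/k))


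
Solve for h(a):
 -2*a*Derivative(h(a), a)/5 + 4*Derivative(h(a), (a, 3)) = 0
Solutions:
 h(a) = C1 + Integral(C2*airyai(10^(2/3)*a/10) + C3*airybi(10^(2/3)*a/10), a)


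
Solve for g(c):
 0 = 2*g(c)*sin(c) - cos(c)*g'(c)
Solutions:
 g(c) = C1/cos(c)^2


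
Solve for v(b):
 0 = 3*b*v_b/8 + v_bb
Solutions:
 v(b) = C1 + C2*erf(sqrt(3)*b/4)


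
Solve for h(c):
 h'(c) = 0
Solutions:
 h(c) = C1


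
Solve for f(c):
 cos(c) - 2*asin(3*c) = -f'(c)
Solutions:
 f(c) = C1 + 2*c*asin(3*c) + 2*sqrt(1 - 9*c^2)/3 - sin(c)


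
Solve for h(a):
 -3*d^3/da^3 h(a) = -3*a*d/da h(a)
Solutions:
 h(a) = C1 + Integral(C2*airyai(a) + C3*airybi(a), a)


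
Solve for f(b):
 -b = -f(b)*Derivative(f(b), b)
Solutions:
 f(b) = -sqrt(C1 + b^2)
 f(b) = sqrt(C1 + b^2)


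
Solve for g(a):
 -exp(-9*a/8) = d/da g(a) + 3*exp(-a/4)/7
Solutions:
 g(a) = C1 + 12*exp(-a/4)/7 + 8*exp(-9*a/8)/9


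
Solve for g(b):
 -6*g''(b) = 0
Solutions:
 g(b) = C1 + C2*b


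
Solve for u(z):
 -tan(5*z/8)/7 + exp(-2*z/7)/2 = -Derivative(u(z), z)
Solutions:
 u(z) = C1 + 4*log(tan(5*z/8)^2 + 1)/35 + 7*exp(-2*z/7)/4


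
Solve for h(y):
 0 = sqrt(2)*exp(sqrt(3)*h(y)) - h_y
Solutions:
 h(y) = sqrt(3)*(2*log(-1/(C1 + sqrt(2)*y)) - log(3))/6


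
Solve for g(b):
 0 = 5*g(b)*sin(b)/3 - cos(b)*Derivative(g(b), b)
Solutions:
 g(b) = C1/cos(b)^(5/3)


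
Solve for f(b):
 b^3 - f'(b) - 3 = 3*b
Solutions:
 f(b) = C1 + b^4/4 - 3*b^2/2 - 3*b


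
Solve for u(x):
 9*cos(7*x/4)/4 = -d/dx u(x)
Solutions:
 u(x) = C1 - 9*sin(7*x/4)/7


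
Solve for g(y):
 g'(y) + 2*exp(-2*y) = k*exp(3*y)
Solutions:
 g(y) = C1 + k*exp(3*y)/3 + exp(-2*y)


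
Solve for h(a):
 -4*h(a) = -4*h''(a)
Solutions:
 h(a) = C1*exp(-a) + C2*exp(a)


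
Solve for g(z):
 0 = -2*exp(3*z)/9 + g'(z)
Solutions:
 g(z) = C1 + 2*exp(3*z)/27


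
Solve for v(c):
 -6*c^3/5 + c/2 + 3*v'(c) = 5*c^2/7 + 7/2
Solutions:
 v(c) = C1 + c^4/10 + 5*c^3/63 - c^2/12 + 7*c/6


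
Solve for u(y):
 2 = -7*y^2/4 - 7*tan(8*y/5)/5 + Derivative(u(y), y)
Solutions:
 u(y) = C1 + 7*y^3/12 + 2*y - 7*log(cos(8*y/5))/8


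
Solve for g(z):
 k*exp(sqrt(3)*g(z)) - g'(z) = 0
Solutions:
 g(z) = sqrt(3)*(2*log(-1/(C1 + k*z)) - log(3))/6


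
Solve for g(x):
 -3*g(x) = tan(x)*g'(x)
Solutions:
 g(x) = C1/sin(x)^3


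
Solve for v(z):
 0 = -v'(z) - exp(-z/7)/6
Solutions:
 v(z) = C1 + 7*exp(-z/7)/6


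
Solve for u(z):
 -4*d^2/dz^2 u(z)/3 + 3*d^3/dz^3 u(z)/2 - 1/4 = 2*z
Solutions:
 u(z) = C1 + C2*z + C3*exp(8*z/9) - z^3/4 - 15*z^2/16


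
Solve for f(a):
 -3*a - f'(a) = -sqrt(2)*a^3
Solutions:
 f(a) = C1 + sqrt(2)*a^4/4 - 3*a^2/2


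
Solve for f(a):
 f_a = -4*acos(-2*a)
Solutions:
 f(a) = C1 - 4*a*acos(-2*a) - 2*sqrt(1 - 4*a^2)


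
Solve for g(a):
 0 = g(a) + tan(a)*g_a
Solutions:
 g(a) = C1/sin(a)


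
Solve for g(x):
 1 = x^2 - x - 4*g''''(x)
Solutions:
 g(x) = C1 + C2*x + C3*x^2 + C4*x^3 + x^6/1440 - x^5/480 - x^4/96


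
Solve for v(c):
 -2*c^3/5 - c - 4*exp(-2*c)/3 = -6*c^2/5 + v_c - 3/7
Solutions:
 v(c) = C1 - c^4/10 + 2*c^3/5 - c^2/2 + 3*c/7 + 2*exp(-2*c)/3


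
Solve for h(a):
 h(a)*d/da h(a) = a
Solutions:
 h(a) = -sqrt(C1 + a^2)
 h(a) = sqrt(C1 + a^2)


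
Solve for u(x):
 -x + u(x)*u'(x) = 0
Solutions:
 u(x) = -sqrt(C1 + x^2)
 u(x) = sqrt(C1 + x^2)


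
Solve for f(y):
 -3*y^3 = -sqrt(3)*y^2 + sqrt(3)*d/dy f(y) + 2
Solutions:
 f(y) = C1 - sqrt(3)*y^4/4 + y^3/3 - 2*sqrt(3)*y/3


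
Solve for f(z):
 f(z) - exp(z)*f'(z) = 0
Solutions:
 f(z) = C1*exp(-exp(-z))


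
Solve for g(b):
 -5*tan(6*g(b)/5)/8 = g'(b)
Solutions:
 g(b) = -5*asin(C1*exp(-3*b/4))/6 + 5*pi/6
 g(b) = 5*asin(C1*exp(-3*b/4))/6


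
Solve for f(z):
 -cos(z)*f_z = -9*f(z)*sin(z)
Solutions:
 f(z) = C1/cos(z)^9


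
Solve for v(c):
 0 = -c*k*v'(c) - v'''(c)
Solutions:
 v(c) = C1 + Integral(C2*airyai(c*(-k)^(1/3)) + C3*airybi(c*(-k)^(1/3)), c)


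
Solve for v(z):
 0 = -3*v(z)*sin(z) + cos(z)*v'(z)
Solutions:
 v(z) = C1/cos(z)^3


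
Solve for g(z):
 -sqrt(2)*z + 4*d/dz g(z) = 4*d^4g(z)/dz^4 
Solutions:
 g(z) = C1 + C4*exp(z) + sqrt(2)*z^2/8 + (C2*sin(sqrt(3)*z/2) + C3*cos(sqrt(3)*z/2))*exp(-z/2)


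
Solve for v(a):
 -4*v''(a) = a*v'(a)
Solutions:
 v(a) = C1 + C2*erf(sqrt(2)*a/4)


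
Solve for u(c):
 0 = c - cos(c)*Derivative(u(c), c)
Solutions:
 u(c) = C1 + Integral(c/cos(c), c)


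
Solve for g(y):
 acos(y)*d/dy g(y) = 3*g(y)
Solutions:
 g(y) = C1*exp(3*Integral(1/acos(y), y))


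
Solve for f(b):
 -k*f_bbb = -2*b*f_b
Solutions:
 f(b) = C1 + Integral(C2*airyai(2^(1/3)*b*(1/k)^(1/3)) + C3*airybi(2^(1/3)*b*(1/k)^(1/3)), b)


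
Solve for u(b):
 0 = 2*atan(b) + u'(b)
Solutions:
 u(b) = C1 - 2*b*atan(b) + log(b^2 + 1)


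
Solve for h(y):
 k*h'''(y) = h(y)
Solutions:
 h(y) = C1*exp(y*(1/k)^(1/3)) + C2*exp(y*(-1 + sqrt(3)*I)*(1/k)^(1/3)/2) + C3*exp(-y*(1 + sqrt(3)*I)*(1/k)^(1/3)/2)


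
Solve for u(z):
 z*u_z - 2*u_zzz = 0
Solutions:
 u(z) = C1 + Integral(C2*airyai(2^(2/3)*z/2) + C3*airybi(2^(2/3)*z/2), z)


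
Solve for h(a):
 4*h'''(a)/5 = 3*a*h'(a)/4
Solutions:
 h(a) = C1 + Integral(C2*airyai(15^(1/3)*2^(2/3)*a/4) + C3*airybi(15^(1/3)*2^(2/3)*a/4), a)


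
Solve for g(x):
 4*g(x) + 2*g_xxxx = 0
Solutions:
 g(x) = (C1*sin(2^(3/4)*x/2) + C2*cos(2^(3/4)*x/2))*exp(-2^(3/4)*x/2) + (C3*sin(2^(3/4)*x/2) + C4*cos(2^(3/4)*x/2))*exp(2^(3/4)*x/2)


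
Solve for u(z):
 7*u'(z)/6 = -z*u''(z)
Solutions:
 u(z) = C1 + C2/z^(1/6)


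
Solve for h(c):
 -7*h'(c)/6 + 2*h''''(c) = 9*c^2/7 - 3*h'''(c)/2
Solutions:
 h(c) = C1 + C2*exp(-c*(3*3^(1/3)/(20*sqrt(7) + 53)^(1/3) + 6 + 3^(2/3)*(20*sqrt(7) + 53)^(1/3))/24)*sin(3^(1/6)*c*(-(20*sqrt(7) + 53)^(1/3) + 3^(2/3)/(20*sqrt(7) + 53)^(1/3))/8) + C3*exp(-c*(3*3^(1/3)/(20*sqrt(7) + 53)^(1/3) + 6 + 3^(2/3)*(20*sqrt(7) + 53)^(1/3))/24)*cos(3^(1/6)*c*(-(20*sqrt(7) + 53)^(1/3) + 3^(2/3)/(20*sqrt(7) + 53)^(1/3))/8) + C4*exp(c*(-3 + 3*3^(1/3)/(20*sqrt(7) + 53)^(1/3) + 3^(2/3)*(20*sqrt(7) + 53)^(1/3))/12) - 18*c^3/49 - 972*c/343


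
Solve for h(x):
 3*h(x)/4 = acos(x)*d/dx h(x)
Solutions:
 h(x) = C1*exp(3*Integral(1/acos(x), x)/4)


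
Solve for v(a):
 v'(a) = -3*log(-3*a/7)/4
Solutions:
 v(a) = C1 - 3*a*log(-a)/4 + 3*a*(-log(3) + 1 + log(7))/4


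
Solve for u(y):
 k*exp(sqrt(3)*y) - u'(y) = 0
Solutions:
 u(y) = C1 + sqrt(3)*k*exp(sqrt(3)*y)/3
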